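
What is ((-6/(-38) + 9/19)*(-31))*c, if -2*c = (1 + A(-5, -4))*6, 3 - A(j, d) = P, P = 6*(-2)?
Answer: 17856/19 ≈ 939.79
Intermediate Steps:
P = -12
A(j, d) = 15 (A(j, d) = 3 - 1*(-12) = 3 + 12 = 15)
c = -48 (c = -(1 + 15)*6/2 = -8*6 = -½*96 = -48)
((-6/(-38) + 9/19)*(-31))*c = ((-6/(-38) + 9/19)*(-31))*(-48) = ((-6*(-1/38) + 9*(1/19))*(-31))*(-48) = ((3/19 + 9/19)*(-31))*(-48) = ((12/19)*(-31))*(-48) = -372/19*(-48) = 17856/19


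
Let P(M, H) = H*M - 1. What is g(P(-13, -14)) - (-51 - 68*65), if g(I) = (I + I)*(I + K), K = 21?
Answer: 77595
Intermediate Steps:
P(M, H) = -1 + H*M
g(I) = 2*I*(21 + I) (g(I) = (I + I)*(I + 21) = (2*I)*(21 + I) = 2*I*(21 + I))
g(P(-13, -14)) - (-51 - 68*65) = 2*(-1 - 14*(-13))*(21 + (-1 - 14*(-13))) - (-51 - 68*65) = 2*(-1 + 182)*(21 + (-1 + 182)) - (-51 - 4420) = 2*181*(21 + 181) - 1*(-4471) = 2*181*202 + 4471 = 73124 + 4471 = 77595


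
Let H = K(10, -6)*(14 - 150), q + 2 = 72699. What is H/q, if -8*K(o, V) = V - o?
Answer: -272/72697 ≈ -0.0037416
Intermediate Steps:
q = 72697 (q = -2 + 72699 = 72697)
K(o, V) = -V/8 + o/8 (K(o, V) = -(V - o)/8 = -V/8 + o/8)
H = -272 (H = (-⅛*(-6) + (⅛)*10)*(14 - 150) = (¾ + 5/4)*(-136) = 2*(-136) = -272)
H/q = -272/72697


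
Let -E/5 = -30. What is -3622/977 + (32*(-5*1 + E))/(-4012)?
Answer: -4766186/979931 ≈ -4.8638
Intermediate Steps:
E = 150 (E = -5*(-30) = 150)
-3622/977 + (32*(-5*1 + E))/(-4012) = -3622/977 + (32*(-5*1 + 150))/(-4012) = -3622*1/977 + (32*(-5 + 150))*(-1/4012) = -3622/977 + (32*145)*(-1/4012) = -3622/977 + 4640*(-1/4012) = -3622/977 - 1160/1003 = -4766186/979931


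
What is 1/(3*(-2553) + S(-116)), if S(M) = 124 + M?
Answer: -1/7651 ≈ -0.00013070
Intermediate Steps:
1/(3*(-2553) + S(-116)) = 1/(3*(-2553) + (124 - 116)) = 1/(-7659 + 8) = 1/(-7651) = -1/7651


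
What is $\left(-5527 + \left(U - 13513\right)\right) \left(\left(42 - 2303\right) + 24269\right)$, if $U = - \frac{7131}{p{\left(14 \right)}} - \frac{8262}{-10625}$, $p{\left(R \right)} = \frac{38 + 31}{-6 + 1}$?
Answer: $- \frac{5859865419576}{14375} \approx -4.0764 \cdot 10^{8}$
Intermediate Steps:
$p{\left(R \right)} = - \frac{69}{5}$ ($p{\left(R \right)} = \frac{69}{-5} = 69 \left(- \frac{1}{5}\right) = - \frac{69}{5}$)
$U = \frac{7439303}{14375}$ ($U = - \frac{7131}{- \frac{69}{5}} - \frac{8262}{-10625} = \left(-7131\right) \left(- \frac{5}{69}\right) - - \frac{486}{625} = \frac{11885}{23} + \frac{486}{625} = \frac{7439303}{14375} \approx 517.52$)
$\left(-5527 + \left(U - 13513\right)\right) \left(\left(42 - 2303\right) + 24269\right) = \left(-5527 + \left(\frac{7439303}{14375} - 13513\right)\right) \left(\left(42 - 2303\right) + 24269\right) = \left(-5527 - \frac{186810072}{14375}\right) \left(\left(42 - 2303\right) + 24269\right) = - \frac{266260697 \left(-2261 + 24269\right)}{14375} = \left(- \frac{266260697}{14375}\right) 22008 = - \frac{5859865419576}{14375}$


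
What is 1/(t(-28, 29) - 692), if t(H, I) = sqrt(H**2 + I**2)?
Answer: -692/477239 - 5*sqrt(65)/477239 ≈ -0.0015345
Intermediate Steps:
1/(t(-28, 29) - 692) = 1/(sqrt((-28)**2 + 29**2) - 692) = 1/(sqrt(784 + 841) - 692) = 1/(sqrt(1625) - 692) = 1/(5*sqrt(65) - 692) = 1/(-692 + 5*sqrt(65))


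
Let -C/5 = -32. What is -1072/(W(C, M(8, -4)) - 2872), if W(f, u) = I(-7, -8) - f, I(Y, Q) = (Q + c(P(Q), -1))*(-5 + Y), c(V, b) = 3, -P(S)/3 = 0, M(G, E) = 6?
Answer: 268/743 ≈ 0.36070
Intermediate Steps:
C = 160 (C = -5*(-32) = 160)
P(S) = 0 (P(S) = -3*0 = 0)
I(Y, Q) = (-5 + Y)*(3 + Q) (I(Y, Q) = (Q + 3)*(-5 + Y) = (3 + Q)*(-5 + Y) = (-5 + Y)*(3 + Q))
W(f, u) = 60 - f (W(f, u) = (-15 - 5*(-8) + 3*(-7) - 8*(-7)) - f = (-15 + 40 - 21 + 56) - f = 60 - f)
-1072/(W(C, M(8, -4)) - 2872) = -1072/((60 - 1*160) - 2872) = -1072/((60 - 160) - 2872) = -1072/(-100 - 2872) = -1072/(-2972) = -1072*(-1)/2972 = -1*(-268/743) = 268/743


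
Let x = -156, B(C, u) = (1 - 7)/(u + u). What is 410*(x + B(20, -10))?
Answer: -63837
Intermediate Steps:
B(C, u) = -3/u (B(C, u) = -6*1/(2*u) = -3/u)
410*(x + B(20, -10)) = 410*(-156 - 3/(-10)) = 410*(-156 - 3*(-⅒)) = 410*(-156 + 3/10) = 410*(-1557/10) = -63837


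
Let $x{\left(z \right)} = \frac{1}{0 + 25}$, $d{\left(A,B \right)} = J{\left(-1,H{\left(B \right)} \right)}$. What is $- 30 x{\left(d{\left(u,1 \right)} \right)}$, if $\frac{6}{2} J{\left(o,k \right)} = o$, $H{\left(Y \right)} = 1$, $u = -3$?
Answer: $- \frac{6}{5} \approx -1.2$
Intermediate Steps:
$J{\left(o,k \right)} = \frac{o}{3}$
$d{\left(A,B \right)} = - \frac{1}{3}$ ($d{\left(A,B \right)} = \frac{1}{3} \left(-1\right) = - \frac{1}{3}$)
$x{\left(z \right)} = \frac{1}{25}$
$- 30 x{\left(d{\left(u,1 \right)} \right)} = \left(-30\right) \frac{1}{25} = - \frac{6}{5}$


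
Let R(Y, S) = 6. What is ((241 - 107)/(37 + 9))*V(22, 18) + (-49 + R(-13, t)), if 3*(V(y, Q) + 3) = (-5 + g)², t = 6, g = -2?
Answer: -287/69 ≈ -4.1594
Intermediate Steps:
V(y, Q) = 40/3 (V(y, Q) = -3 + (-5 - 2)²/3 = -3 + (⅓)*(-7)² = -3 + (⅓)*49 = -3 + 49/3 = 40/3)
((241 - 107)/(37 + 9))*V(22, 18) + (-49 + R(-13, t)) = ((241 - 107)/(37 + 9))*(40/3) + (-49 + 6) = (134/46)*(40/3) - 43 = (134*(1/46))*(40/3) - 43 = (67/23)*(40/3) - 43 = 2680/69 - 43 = -287/69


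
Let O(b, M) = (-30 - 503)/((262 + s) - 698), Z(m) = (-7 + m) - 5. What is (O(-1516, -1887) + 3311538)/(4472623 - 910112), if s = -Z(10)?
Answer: 1437208025/1546129774 ≈ 0.92955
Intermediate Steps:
Z(m) = -12 + m
s = 2 (s = -(-12 + 10) = -1*(-2) = 2)
O(b, M) = 533/434 (O(b, M) = (-30 - 503)/((262 + 2) - 698) = -533/(264 - 698) = -533/(-434) = -533*(-1/434) = 533/434)
(O(-1516, -1887) + 3311538)/(4472623 - 910112) = (533/434 + 3311538)/(4472623 - 910112) = (1437208025/434)/3562511 = (1437208025/434)*(1/3562511) = 1437208025/1546129774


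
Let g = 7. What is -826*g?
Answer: -5782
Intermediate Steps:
-826*g = -826*7 = -5782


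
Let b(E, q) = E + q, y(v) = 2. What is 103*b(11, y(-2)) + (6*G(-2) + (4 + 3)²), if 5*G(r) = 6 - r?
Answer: 6988/5 ≈ 1397.6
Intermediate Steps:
G(r) = 6/5 - r/5 (G(r) = (6 - r)/5 = 6/5 - r/5)
103*b(11, y(-2)) + (6*G(-2) + (4 + 3)²) = 103*(11 + 2) + (6*(6/5 - ⅕*(-2)) + (4 + 3)²) = 103*13 + (6*(6/5 + ⅖) + 7²) = 1339 + (6*(8/5) + 49) = 1339 + (48/5 + 49) = 1339 + 293/5 = 6988/5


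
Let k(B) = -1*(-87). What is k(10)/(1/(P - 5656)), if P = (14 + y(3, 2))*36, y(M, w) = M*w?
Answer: -429432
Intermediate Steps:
k(B) = 87
P = 720 (P = (14 + 3*2)*36 = (14 + 6)*36 = 20*36 = 720)
k(10)/(1/(P - 5656)) = 87/(1/(720 - 5656)) = 87/(1/(-4936)) = 87/(-1/4936) = 87*(-4936) = -429432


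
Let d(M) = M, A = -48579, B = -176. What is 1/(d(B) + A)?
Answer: -1/48755 ≈ -2.0511e-5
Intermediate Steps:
1/(d(B) + A) = 1/(-176 - 48579) = 1/(-48755) = -1/48755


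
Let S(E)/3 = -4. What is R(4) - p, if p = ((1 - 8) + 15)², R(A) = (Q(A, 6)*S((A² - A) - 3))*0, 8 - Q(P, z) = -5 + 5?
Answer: -64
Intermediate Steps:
Q(P, z) = 8 (Q(P, z) = 8 - (-5 + 5) = 8 - 1*0 = 8 + 0 = 8)
S(E) = -12 (S(E) = 3*(-4) = -12)
R(A) = 0 (R(A) = (8*(-12))*0 = -96*0 = 0)
p = 64 (p = (-7 + 15)² = 8² = 64)
R(4) - p = 0 - 1*64 = 0 - 64 = -64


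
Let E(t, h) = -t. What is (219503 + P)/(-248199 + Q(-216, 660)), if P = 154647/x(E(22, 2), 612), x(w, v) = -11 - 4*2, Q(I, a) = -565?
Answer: -2007955/2363258 ≈ -0.84966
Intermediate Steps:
x(w, v) = -19 (x(w, v) = -11 - 8 = -19)
P = -154647/19 (P = 154647/(-19) = 154647*(-1/19) = -154647/19 ≈ -8139.3)
(219503 + P)/(-248199 + Q(-216, 660)) = (219503 - 154647/19)/(-248199 - 565) = (4015910/19)/(-248764) = (4015910/19)*(-1/248764) = -2007955/2363258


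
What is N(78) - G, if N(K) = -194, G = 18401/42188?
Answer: -8202873/42188 ≈ -194.44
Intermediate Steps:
G = 18401/42188 (G = 18401*(1/42188) = 18401/42188 ≈ 0.43617)
N(78) - G = -194 - 1*18401/42188 = -194 - 18401/42188 = -8202873/42188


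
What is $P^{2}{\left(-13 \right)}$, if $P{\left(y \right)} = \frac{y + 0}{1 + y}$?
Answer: $\frac{169}{144} \approx 1.1736$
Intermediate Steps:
$P{\left(y \right)} = \frac{y}{1 + y}$
$P^{2}{\left(-13 \right)} = \left(- \frac{13}{1 - 13}\right)^{2} = \left(- \frac{13}{-12}\right)^{2} = \left(\left(-13\right) \left(- \frac{1}{12}\right)\right)^{2} = \left(\frac{13}{12}\right)^{2} = \frac{169}{144}$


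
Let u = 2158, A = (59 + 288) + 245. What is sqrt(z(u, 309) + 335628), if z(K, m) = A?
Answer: 2*sqrt(84055) ≈ 579.84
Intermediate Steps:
A = 592 (A = 347 + 245 = 592)
z(K, m) = 592
sqrt(z(u, 309) + 335628) = sqrt(592 + 335628) = sqrt(336220) = 2*sqrt(84055)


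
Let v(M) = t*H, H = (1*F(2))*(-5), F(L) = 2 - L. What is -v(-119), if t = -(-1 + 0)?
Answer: 0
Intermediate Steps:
t = 1 (t = -1*(-1) = 1)
H = 0 (H = (1*(2 - 1*2))*(-5) = (1*(2 - 2))*(-5) = (1*0)*(-5) = 0*(-5) = 0)
v(M) = 0 (v(M) = 1*0 = 0)
-v(-119) = -1*0 = 0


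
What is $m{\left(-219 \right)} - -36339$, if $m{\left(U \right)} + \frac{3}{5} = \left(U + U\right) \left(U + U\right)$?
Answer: $\frac{1140912}{5} \approx 2.2818 \cdot 10^{5}$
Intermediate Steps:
$m{\left(U \right)} = - \frac{3}{5} + 4 U^{2}$ ($m{\left(U \right)} = - \frac{3}{5} + \left(U + U\right) \left(U + U\right) = - \frac{3}{5} + 2 U 2 U = - \frac{3}{5} + 4 U^{2}$)
$m{\left(-219 \right)} - -36339 = \left(- \frac{3}{5} + 4 \left(-219\right)^{2}\right) - -36339 = \left(- \frac{3}{5} + 4 \cdot 47961\right) + 36339 = \left(- \frac{3}{5} + 191844\right) + 36339 = \frac{959217}{5} + 36339 = \frac{1140912}{5}$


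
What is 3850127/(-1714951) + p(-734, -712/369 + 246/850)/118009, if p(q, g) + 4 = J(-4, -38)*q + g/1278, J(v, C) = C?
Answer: -81476312196489380813/40561405558058293650 ≈ -2.0087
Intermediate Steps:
p(q, g) = -4 - 38*q + g/1278 (p(q, g) = -4 + (-38*q + g/1278) = -4 - 38*q + g/1278)
3850127/(-1714951) + p(-734, -712/369 + 246/850)/118009 = 3850127/(-1714951) + (-4 - 38*(-734) + (-712/369 + 246/850)/1278)/118009 = 3850127*(-1/1714951) + (-4 + 27892 + (-712*1/369 + 246*(1/850))/1278)*(1/118009) = -3850127/1714951 + (-4 + 27892 + (-712/369 + 123/425)/1278)*(1/118009) = -3850127/1714951 + (-4 + 27892 + (1/1278)*(-257213/156825))*(1/118009) = -3850127/1714951 + (-4 + 27892 - 257213/200422350)*(1/118009) = -3850127/1714951 + (5589378239587/200422350)*(1/118009) = -3850127/1714951 + 5589378239587/23651641101150 = -81476312196489380813/40561405558058293650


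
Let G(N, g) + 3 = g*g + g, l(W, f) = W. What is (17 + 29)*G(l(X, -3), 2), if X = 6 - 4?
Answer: 138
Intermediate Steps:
X = 2
G(N, g) = -3 + g + g² (G(N, g) = -3 + (g*g + g) = -3 + (g² + g) = -3 + (g + g²) = -3 + g + g²)
(17 + 29)*G(l(X, -3), 2) = (17 + 29)*(-3 + 2 + 2²) = 46*(-3 + 2 + 4) = 46*3 = 138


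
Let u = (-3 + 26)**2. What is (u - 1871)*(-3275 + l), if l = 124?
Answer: 4228642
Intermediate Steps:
u = 529 (u = 23**2 = 529)
(u - 1871)*(-3275 + l) = (529 - 1871)*(-3275 + 124) = -1342*(-3151) = 4228642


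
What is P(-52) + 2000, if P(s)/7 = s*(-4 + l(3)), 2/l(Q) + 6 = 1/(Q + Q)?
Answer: 17904/5 ≈ 3580.8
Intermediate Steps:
l(Q) = 2/(-6 + 1/(2*Q)) (l(Q) = 2/(-6 + 1/(Q + Q)) = 2/(-6 + 1/(2*Q)))
P(s) = -152*s/5 (P(s) = 7*(s*(-4 - 4*3/(-1 + 12*3))) = 7*(s*(-4 - 4*3/(-1 + 36))) = 7*(s*(-4 - 4*3/35)) = 7*(s*(-4 - 4*3*1/35)) = 7*(s*(-4 - 12/35)) = 7*(s*(-152/35)) = 7*(-152*s/35) = -152*s/5)
P(-52) + 2000 = -152/5*(-52) + 2000 = 7904/5 + 2000 = 17904/5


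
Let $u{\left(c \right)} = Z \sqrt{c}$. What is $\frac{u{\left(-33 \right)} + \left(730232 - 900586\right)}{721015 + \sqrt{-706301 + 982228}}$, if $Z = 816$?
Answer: $- \frac{3232310245}{13680588271} + \frac{4483 \sqrt{275927}}{13680588271} - \frac{408 i \sqrt{9105591}}{259931177149} + \frac{294174120 i \sqrt{33}}{259931177149} \approx -0.2361 + 0.0064966 i$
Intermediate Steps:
$u{\left(c \right)} = 816 \sqrt{c}$
$\frac{u{\left(-33 \right)} + \left(730232 - 900586\right)}{721015 + \sqrt{-706301 + 982228}} = \frac{816 \sqrt{-33} + \left(730232 - 900586\right)}{721015 + \sqrt{-706301 + 982228}} = \frac{816 i \sqrt{33} - 170354}{721015 + \sqrt{275927}} = \frac{-170354 + 816 i \sqrt{33}}{721015 + \sqrt{275927}}$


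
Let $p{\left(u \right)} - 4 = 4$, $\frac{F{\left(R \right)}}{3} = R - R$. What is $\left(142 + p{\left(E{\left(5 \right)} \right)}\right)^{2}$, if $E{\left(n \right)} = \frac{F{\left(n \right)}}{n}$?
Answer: $22500$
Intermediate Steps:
$F{\left(R \right)} = 0$ ($F{\left(R \right)} = 3 \left(R - R\right) = 3 \cdot 0 = 0$)
$E{\left(n \right)} = 0$ ($E{\left(n \right)} = \frac{0}{n} = 0$)
$p{\left(u \right)} = 8$ ($p{\left(u \right)} = 4 + 4 = 8$)
$\left(142 + p{\left(E{\left(5 \right)} \right)}\right)^{2} = \left(142 + 8\right)^{2} = 150^{2} = 22500$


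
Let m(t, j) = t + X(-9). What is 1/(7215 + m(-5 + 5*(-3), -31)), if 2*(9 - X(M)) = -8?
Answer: 1/7208 ≈ 0.00013873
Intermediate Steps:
X(M) = 13 (X(M) = 9 - ½*(-8) = 9 + 4 = 13)
m(t, j) = 13 + t (m(t, j) = t + 13 = 13 + t)
1/(7215 + m(-5 + 5*(-3), -31)) = 1/(7215 + (13 + (-5 + 5*(-3)))) = 1/(7215 + (13 + (-5 - 15))) = 1/(7215 + (13 - 20)) = 1/(7215 - 7) = 1/7208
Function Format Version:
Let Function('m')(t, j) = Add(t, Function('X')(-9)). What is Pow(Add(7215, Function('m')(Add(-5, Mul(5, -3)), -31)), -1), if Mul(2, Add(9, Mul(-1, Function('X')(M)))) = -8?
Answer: Rational(1, 7208) ≈ 0.00013873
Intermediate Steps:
Function('X')(M) = 13 (Function('X')(M) = Add(9, Mul(Rational(-1, 2), -8)) = Add(9, 4) = 13)
Function('m')(t, j) = Add(13, t) (Function('m')(t, j) = Add(t, 13) = Add(13, t))
Pow(Add(7215, Function('m')(Add(-5, Mul(5, -3)), -31)), -1) = Pow(Add(7215, Add(13, Add(-5, Mul(5, -3)))), -1) = Pow(Add(7215, Add(13, Add(-5, -15))), -1) = Pow(Add(7215, Add(13, -20)), -1) = Pow(Add(7215, -7), -1) = Pow(7208, -1) = Rational(1, 7208)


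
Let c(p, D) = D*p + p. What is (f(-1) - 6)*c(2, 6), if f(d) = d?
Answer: -98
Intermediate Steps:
c(p, D) = p + D*p
(f(-1) - 6)*c(2, 6) = (-1 - 6)*(2*(1 + 6)) = -14*7 = -7*14 = -98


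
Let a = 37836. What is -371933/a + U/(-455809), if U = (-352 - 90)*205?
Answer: -166102088837/17245989324 ≈ -9.6313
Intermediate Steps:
U = -90610 (U = -442*205 = -90610)
-371933/a + U/(-455809) = -371933/37836 - 90610/(-455809) = -371933*1/37836 - 90610*(-1/455809) = -371933/37836 + 90610/455809 = -166102088837/17245989324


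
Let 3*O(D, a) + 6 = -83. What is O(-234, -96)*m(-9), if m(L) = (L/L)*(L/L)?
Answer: -89/3 ≈ -29.667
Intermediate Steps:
m(L) = 1 (m(L) = 1*1 = 1)
O(D, a) = -89/3 (O(D, a) = -2 + (⅓)*(-83) = -2 - 83/3 = -89/3)
O(-234, -96)*m(-9) = -89/3*1 = -89/3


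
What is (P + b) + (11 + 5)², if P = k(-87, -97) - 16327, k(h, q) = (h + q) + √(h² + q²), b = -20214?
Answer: -36469 + √16978 ≈ -36339.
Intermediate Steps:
k(h, q) = h + q + √(h² + q²)
P = -16511 + √16978 (P = (-87 - 97 + √((-87)² + (-97)²)) - 16327 = (-87 - 97 + √(7569 + 9409)) - 16327 = (-87 - 97 + √16978) - 16327 = (-184 + √16978) - 16327 = -16511 + √16978 ≈ -16381.)
(P + b) + (11 + 5)² = ((-16511 + √16978) - 20214) + (11 + 5)² = (-36725 + √16978) + 16² = (-36725 + √16978) + 256 = -36469 + √16978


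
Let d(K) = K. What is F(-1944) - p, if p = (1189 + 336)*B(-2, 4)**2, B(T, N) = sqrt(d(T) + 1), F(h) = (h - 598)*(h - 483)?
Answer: 6170959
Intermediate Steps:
F(h) = (-598 + h)*(-483 + h)
B(T, N) = sqrt(1 + T) (B(T, N) = sqrt(T + 1) = sqrt(1 + T))
p = -1525 (p = (1189 + 336)*(sqrt(1 - 2))**2 = 1525*(sqrt(-1))**2 = 1525*I**2 = 1525*(-1) = -1525)
F(-1944) - p = (288834 + (-1944)**2 - 1081*(-1944)) - 1*(-1525) = (288834 + 3779136 + 2101464) + 1525 = 6169434 + 1525 = 6170959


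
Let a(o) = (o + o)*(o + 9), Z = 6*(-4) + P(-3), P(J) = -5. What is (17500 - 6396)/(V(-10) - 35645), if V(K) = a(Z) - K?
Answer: -11104/34475 ≈ -0.32209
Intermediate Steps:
Z = -29 (Z = 6*(-4) - 5 = -24 - 5 = -29)
a(o) = 2*o*(9 + o) (a(o) = (2*o)*(9 + o) = 2*o*(9 + o))
V(K) = 1160 - K (V(K) = 2*(-29)*(9 - 29) - K = 2*(-29)*(-20) - K = 1160 - K)
(17500 - 6396)/(V(-10) - 35645) = (17500 - 6396)/((1160 - 1*(-10)) - 35645) = 11104/((1160 + 10) - 35645) = 11104/(1170 - 35645) = 11104/(-34475) = 11104*(-1/34475) = -11104/34475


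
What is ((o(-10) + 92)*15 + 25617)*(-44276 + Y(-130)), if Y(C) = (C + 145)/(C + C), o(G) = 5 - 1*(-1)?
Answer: -62363889885/52 ≈ -1.1993e+9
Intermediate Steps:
o(G) = 6 (o(G) = 5 + 1 = 6)
Y(C) = (145 + C)/(2*C) (Y(C) = (145 + C)/((2*C)) = (145 + C)*(1/(2*C)) = (145 + C)/(2*C))
((o(-10) + 92)*15 + 25617)*(-44276 + Y(-130)) = ((6 + 92)*15 + 25617)*(-44276 + (½)*(145 - 130)/(-130)) = (98*15 + 25617)*(-44276 + (½)*(-1/130)*15) = (1470 + 25617)*(-44276 - 3/52) = 27087*(-2302355/52) = -62363889885/52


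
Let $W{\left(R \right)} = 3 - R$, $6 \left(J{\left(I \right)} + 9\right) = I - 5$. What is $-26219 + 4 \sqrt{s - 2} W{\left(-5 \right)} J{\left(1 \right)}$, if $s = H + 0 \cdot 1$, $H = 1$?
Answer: $-26219 - \frac{928 i}{3} \approx -26219.0 - 309.33 i$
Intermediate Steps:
$J{\left(I \right)} = - \frac{59}{6} + \frac{I}{6}$ ($J{\left(I \right)} = -9 + \frac{I - 5}{6} = -9 + \frac{-5 + I}{6} = -9 + \left(- \frac{5}{6} + \frac{I}{6}\right) = - \frac{59}{6} + \frac{I}{6}$)
$s = 1$ ($s = 1 + 0 \cdot 1 = 1 + 0 = 1$)
$-26219 + 4 \sqrt{s - 2} W{\left(-5 \right)} J{\left(1 \right)} = -26219 + 4 \sqrt{1 - 2} \left(3 - -5\right) \left(- \frac{59}{6} + \frac{1}{6} \cdot 1\right) = -26219 + 4 \sqrt{-1} \left(3 + 5\right) \left(- \frac{59}{6} + \frac{1}{6}\right) = -26219 + 4 i 8 \left(- \frac{29}{3}\right) = -26219 + 4 \cdot 8 i \left(- \frac{29}{3}\right) = -26219 + 32 i \left(- \frac{29}{3}\right) = -26219 - \frac{928 i}{3}$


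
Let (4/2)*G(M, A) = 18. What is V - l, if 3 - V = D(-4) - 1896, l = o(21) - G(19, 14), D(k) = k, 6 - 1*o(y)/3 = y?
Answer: 1957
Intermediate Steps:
G(M, A) = 9 (G(M, A) = (½)*18 = 9)
o(y) = 18 - 3*y
l = -54 (l = (18 - 3*21) - 1*9 = (18 - 63) - 9 = -45 - 9 = -54)
V = 1903 (V = 3 - (-4 - 1896) = 3 - 1*(-1900) = 3 + 1900 = 1903)
V - l = 1903 - 1*(-54) = 1903 + 54 = 1957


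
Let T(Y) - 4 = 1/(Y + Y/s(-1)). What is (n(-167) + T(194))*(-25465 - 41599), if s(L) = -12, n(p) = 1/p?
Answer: -47795909224/178189 ≈ -2.6823e+5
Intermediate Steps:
T(Y) = 4 + 12/(11*Y) (T(Y) = 4 + 1/(Y + Y/(-12)) = 4 + 1/(Y + Y*(-1/12)) = 4 + 1/(Y - Y/12) = 4 + 1/(11*Y/12) = 4 + 12/(11*Y))
(n(-167) + T(194))*(-25465 - 41599) = (1/(-167) + (4 + (12/11)/194))*(-25465 - 41599) = (-1/167 + (4 + (12/11)*(1/194)))*(-67064) = (-1/167 + (4 + 6/1067))*(-67064) = (-1/167 + 4274/1067)*(-67064) = (712691/178189)*(-67064) = -47795909224/178189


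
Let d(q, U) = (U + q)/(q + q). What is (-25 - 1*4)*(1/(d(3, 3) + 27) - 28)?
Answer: 22707/28 ≈ 810.96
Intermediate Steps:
d(q, U) = (U + q)/(2*q) (d(q, U) = (U + q)/((2*q)) = (U + q)*(1/(2*q)) = (U + q)/(2*q))
(-25 - 1*4)*(1/(d(3, 3) + 27) - 28) = (-25 - 1*4)*(1/((1/2)*(3 + 3)/3 + 27) - 28) = (-25 - 4)*(1/((1/2)*(1/3)*6 + 27) - 28) = -29*(1/(1 + 27) - 28) = -29*(1/28 - 28) = -29*(-783/28) = 22707/28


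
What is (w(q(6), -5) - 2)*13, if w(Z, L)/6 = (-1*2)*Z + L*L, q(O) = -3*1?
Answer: 2392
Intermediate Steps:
q(O) = -3
w(Z, L) = -12*Z + 6*L² (w(Z, L) = 6*((-1*2)*Z + L*L) = 6*(-2*Z + L²) = 6*(L² - 2*Z) = -12*Z + 6*L²)
(w(q(6), -5) - 2)*13 = ((-12*(-3) + 6*(-5)²) - 2)*13 = ((36 + 6*25) - 2)*13 = ((36 + 150) - 2)*13 = (186 - 2)*13 = 184*13 = 2392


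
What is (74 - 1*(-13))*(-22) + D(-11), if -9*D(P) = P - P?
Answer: -1914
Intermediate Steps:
D(P) = 0 (D(P) = -(P - P)/9 = -⅑*0 = 0)
(74 - 1*(-13))*(-22) + D(-11) = (74 - 1*(-13))*(-22) + 0 = (74 + 13)*(-22) + 0 = 87*(-22) + 0 = -1914 + 0 = -1914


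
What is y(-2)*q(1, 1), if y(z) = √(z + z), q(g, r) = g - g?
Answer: 0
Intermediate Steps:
q(g, r) = 0
y(z) = √2*√z (y(z) = √(2*z) = √2*√z)
y(-2)*q(1, 1) = (√2*√(-2))*0 = (√2*(I*√2))*0 = (2*I)*0 = 0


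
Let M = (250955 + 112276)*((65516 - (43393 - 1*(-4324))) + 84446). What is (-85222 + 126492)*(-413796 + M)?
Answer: 1532691029504730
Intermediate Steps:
M = 37138553595 (M = 363231*((65516 - (43393 + 4324)) + 84446) = 363231*((65516 - 1*47717) + 84446) = 363231*((65516 - 47717) + 84446) = 363231*(17799 + 84446) = 363231*102245 = 37138553595)
(-85222 + 126492)*(-413796 + M) = (-85222 + 126492)*(-413796 + 37138553595) = 41270*37138139799 = 1532691029504730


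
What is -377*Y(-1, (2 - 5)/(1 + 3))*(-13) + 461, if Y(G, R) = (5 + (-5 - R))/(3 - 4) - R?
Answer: 461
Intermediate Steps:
Y(G, R) = 0 (Y(G, R) = -R/(-1) - R = -R*(-1) - R = R - R = 0)
-377*Y(-1, (2 - 5)/(1 + 3))*(-13) + 461 = -0*(-13) + 461 = -377*0 + 461 = 0 + 461 = 461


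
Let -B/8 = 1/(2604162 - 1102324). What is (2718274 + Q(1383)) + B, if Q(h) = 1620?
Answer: 2042420082582/750919 ≈ 2.7199e+6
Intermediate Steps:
B = -4/750919 (B = -8/(2604162 - 1102324) = -8/1501838 = -8*1/1501838 = -4/750919 ≈ -5.3268e-6)
(2718274 + Q(1383)) + B = (2718274 + 1620) - 4/750919 = 2719894 - 4/750919 = 2042420082582/750919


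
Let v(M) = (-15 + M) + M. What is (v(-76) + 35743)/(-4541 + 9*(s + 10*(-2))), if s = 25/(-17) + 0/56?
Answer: -302396/40241 ≈ -7.5146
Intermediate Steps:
s = -25/17 (s = 25*(-1/17) + 0*(1/56) = -25/17 + 0 = -25/17 ≈ -1.4706)
v(M) = -15 + 2*M
(v(-76) + 35743)/(-4541 + 9*(s + 10*(-2))) = ((-15 + 2*(-76)) + 35743)/(-4541 + 9*(-25/17 + 10*(-2))) = ((-15 - 152) + 35743)/(-4541 + 9*(-25/17 - 20)) = (-167 + 35743)/(-4541 + 9*(-365/17)) = 35576/(-4541 - 3285/17) = 35576/(-80482/17) = 35576*(-17/80482) = -302396/40241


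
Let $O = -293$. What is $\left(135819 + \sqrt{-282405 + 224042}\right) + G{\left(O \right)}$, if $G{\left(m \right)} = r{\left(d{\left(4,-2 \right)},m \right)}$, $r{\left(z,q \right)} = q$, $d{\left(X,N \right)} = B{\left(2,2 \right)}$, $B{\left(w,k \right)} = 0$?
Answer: $135526 + i \sqrt{58363} \approx 1.3553 \cdot 10^{5} + 241.58 i$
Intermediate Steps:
$d{\left(X,N \right)} = 0$
$G{\left(m \right)} = m$
$\left(135819 + \sqrt{-282405 + 224042}\right) + G{\left(O \right)} = \left(135819 + \sqrt{-282405 + 224042}\right) - 293 = \left(135819 + \sqrt{-58363}\right) - 293 = \left(135819 + i \sqrt{58363}\right) - 293 = 135526 + i \sqrt{58363}$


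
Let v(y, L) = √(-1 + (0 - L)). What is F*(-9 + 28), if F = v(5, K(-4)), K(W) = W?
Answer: 19*√3 ≈ 32.909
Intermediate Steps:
v(y, L) = √(-1 - L)
F = √3 (F = √(-1 - 1*(-4)) = √(-1 + 4) = √3 ≈ 1.7320)
F*(-9 + 28) = √3*(-9 + 28) = √3*19 = 19*√3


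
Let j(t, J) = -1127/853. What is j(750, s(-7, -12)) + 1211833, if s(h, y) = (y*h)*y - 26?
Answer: 1033692422/853 ≈ 1.2118e+6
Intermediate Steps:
s(h, y) = -26 + h*y**2 (s(h, y) = (h*y)*y - 26 = h*y**2 - 26 = -26 + h*y**2)
j(t, J) = -1127/853 (j(t, J) = -1127*1/853 = -1127/853)
j(750, s(-7, -12)) + 1211833 = -1127/853 + 1211833 = 1033692422/853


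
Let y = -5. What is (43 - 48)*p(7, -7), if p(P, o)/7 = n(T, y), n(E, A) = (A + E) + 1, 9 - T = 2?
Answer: -105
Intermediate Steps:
T = 7 (T = 9 - 1*2 = 9 - 2 = 7)
n(E, A) = 1 + A + E
p(P, o) = 21 (p(P, o) = 7*(1 - 5 + 7) = 7*3 = 21)
(43 - 48)*p(7, -7) = (43 - 48)*21 = -5*21 = -105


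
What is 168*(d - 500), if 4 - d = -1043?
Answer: 91896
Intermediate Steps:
d = 1047 (d = 4 - 1*(-1043) = 4 + 1043 = 1047)
168*(d - 500) = 168*(1047 - 500) = 168*547 = 91896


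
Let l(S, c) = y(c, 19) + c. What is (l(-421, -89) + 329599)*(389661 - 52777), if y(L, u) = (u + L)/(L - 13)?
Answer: 5661350779780/51 ≈ 1.1101e+11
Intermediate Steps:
y(L, u) = (L + u)/(-13 + L)
l(S, c) = c + (19 + c)/(-13 + c) (l(S, c) = (c + 19)/(-13 + c) + c = (19 + c)/(-13 + c) + c = c + (19 + c)/(-13 + c))
(l(-421, -89) + 329599)*(389661 - 52777) = ((19 - 89 - 89*(-13 - 89))/(-13 - 89) + 329599)*(389661 - 52777) = ((19 - 89 - 89*(-102))/(-102) + 329599)*336884 = (-(19 - 89 + 9078)/102 + 329599)*336884 = (-1/102*9008 + 329599)*336884 = (-4504/51 + 329599)*336884 = (16805045/51)*336884 = 5661350779780/51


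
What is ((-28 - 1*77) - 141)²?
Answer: 60516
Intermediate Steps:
((-28 - 1*77) - 141)² = ((-28 - 77) - 141)² = (-105 - 141)² = (-246)² = 60516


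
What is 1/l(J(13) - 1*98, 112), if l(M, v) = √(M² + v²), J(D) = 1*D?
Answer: √19769/19769 ≈ 0.0071123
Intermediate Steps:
J(D) = D
1/l(J(13) - 1*98, 112) = 1/(√((13 - 1*98)² + 112²)) = 1/(√((13 - 98)² + 12544)) = 1/(√((-85)² + 12544)) = 1/(√(7225 + 12544)) = 1/(√19769) = √19769/19769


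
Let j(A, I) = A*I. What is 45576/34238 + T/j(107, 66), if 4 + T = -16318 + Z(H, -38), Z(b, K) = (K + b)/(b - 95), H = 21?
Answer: -797071015/813289452 ≈ -0.98006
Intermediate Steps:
Z(b, K) = (K + b)/(-95 + b)
T = -1207811/74 (T = -4 + (-16318 + (-38 + 21)/(-95 + 21)) = -4 + (-16318 - 17/(-74)) = -4 + (-16318 - 1/74*(-17)) = -4 + (-16318 + 17/74) = -4 - 1207515/74 = -1207811/74 ≈ -16322.)
45576/34238 + T/j(107, 66) = 45576/34238 - 1207811/(74*(107*66)) = 45576*(1/34238) - 1207811/74/7062 = 22788/17119 - 1207811/74*1/7062 = 22788/17119 - 109801/47508 = -797071015/813289452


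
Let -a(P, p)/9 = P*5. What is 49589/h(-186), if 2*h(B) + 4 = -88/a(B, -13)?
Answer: -207529965/8392 ≈ -24730.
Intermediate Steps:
a(P, p) = -45*P (a(P, p) = -9*P*5 = -45*P)
h(B) = -2 + 44/(45*B) (h(B) = -2 + (-88*(-1/(45*B)))/2 = -2 + (-(-88)/(45*B))/2 = -2 + (88/(45*B))/2 = -2 + 44/(45*B))
49589/h(-186) = 49589/(-2 + (44/45)/(-186)) = 49589/(-2 + (44/45)*(-1/186)) = 49589/(-2 - 22/4185) = 49589/(-8392/4185) = 49589*(-4185/8392) = -207529965/8392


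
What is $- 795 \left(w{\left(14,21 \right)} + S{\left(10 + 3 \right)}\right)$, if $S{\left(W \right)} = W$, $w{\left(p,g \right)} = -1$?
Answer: $-9540$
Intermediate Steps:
$- 795 \left(w{\left(14,21 \right)} + S{\left(10 + 3 \right)}\right) = - 795 \left(-1 + \left(10 + 3\right)\right) = - 795 \left(-1 + 13\right) = \left(-795\right) 12 = -9540$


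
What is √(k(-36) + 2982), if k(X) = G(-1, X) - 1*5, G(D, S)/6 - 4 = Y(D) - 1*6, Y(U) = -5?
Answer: √2935 ≈ 54.176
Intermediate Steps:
G(D, S) = -42 (G(D, S) = 24 + 6*(-5 - 1*6) = 24 + 6*(-5 - 6) = 24 + 6*(-11) = 24 - 66 = -42)
k(X) = -47 (k(X) = -42 - 1*5 = -42 - 5 = -47)
√(k(-36) + 2982) = √(-47 + 2982) = √2935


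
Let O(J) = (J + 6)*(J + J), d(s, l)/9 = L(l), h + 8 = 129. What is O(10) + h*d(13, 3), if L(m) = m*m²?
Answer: 29723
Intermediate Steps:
L(m) = m³
h = 121 (h = -8 + 129 = 121)
d(s, l) = 9*l³
O(J) = 2*J*(6 + J) (O(J) = (6 + J)*(2*J) = 2*J*(6 + J))
O(10) + h*d(13, 3) = 2*10*(6 + 10) + 121*(9*3³) = 2*10*16 + 121*(9*27) = 320 + 121*243 = 320 + 29403 = 29723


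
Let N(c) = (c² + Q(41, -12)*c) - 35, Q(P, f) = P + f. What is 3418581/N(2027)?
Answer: 1139527/1389159 ≈ 0.82030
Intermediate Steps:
N(c) = -35 + c² + 29*c (N(c) = (c² + (41 - 12)*c) - 35 = (c² + 29*c) - 35 = -35 + c² + 29*c)
3418581/N(2027) = 3418581/(-35 + 2027² + 29*2027) = 3418581/(-35 + 4108729 + 58783) = 3418581/4167477 = 3418581*(1/4167477) = 1139527/1389159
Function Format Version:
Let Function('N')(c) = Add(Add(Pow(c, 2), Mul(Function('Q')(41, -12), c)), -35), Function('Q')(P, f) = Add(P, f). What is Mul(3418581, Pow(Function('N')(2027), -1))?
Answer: Rational(1139527, 1389159) ≈ 0.82030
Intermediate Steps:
Function('N')(c) = Add(-35, Pow(c, 2), Mul(29, c)) (Function('N')(c) = Add(Add(Pow(c, 2), Mul(Add(41, -12), c)), -35) = Add(Add(Pow(c, 2), Mul(29, c)), -35) = Add(-35, Pow(c, 2), Mul(29, c)))
Mul(3418581, Pow(Function('N')(2027), -1)) = Mul(3418581, Pow(Add(-35, Pow(2027, 2), Mul(29, 2027)), -1)) = Mul(3418581, Pow(Add(-35, 4108729, 58783), -1)) = Mul(3418581, Pow(4167477, -1)) = Mul(3418581, Rational(1, 4167477)) = Rational(1139527, 1389159)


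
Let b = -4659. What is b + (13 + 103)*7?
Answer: -3847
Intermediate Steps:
b + (13 + 103)*7 = -4659 + (13 + 103)*7 = -4659 + 116*7 = -4659 + 812 = -3847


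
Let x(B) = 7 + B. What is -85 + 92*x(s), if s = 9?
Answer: 1387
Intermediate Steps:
-85 + 92*x(s) = -85 + 92*(7 + 9) = -85 + 92*16 = -85 + 1472 = 1387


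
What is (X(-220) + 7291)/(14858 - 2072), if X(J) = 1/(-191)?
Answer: 696290/1221063 ≈ 0.57023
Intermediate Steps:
X(J) = -1/191
(X(-220) + 7291)/(14858 - 2072) = (-1/191 + 7291)/(14858 - 2072) = (1392580/191)/12786 = (1392580/191)*(1/12786) = 696290/1221063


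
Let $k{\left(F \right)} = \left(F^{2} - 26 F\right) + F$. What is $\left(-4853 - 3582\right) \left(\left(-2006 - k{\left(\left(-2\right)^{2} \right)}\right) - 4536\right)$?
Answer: $54473230$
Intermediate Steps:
$k{\left(F \right)} = F^{2} - 25 F$
$\left(-4853 - 3582\right) \left(\left(-2006 - k{\left(\left(-2\right)^{2} \right)}\right) - 4536\right) = \left(-4853 - 3582\right) \left(\left(-2006 - \left(-2\right)^{2} \left(-25 + \left(-2\right)^{2}\right)\right) - 4536\right) = - 8435 \left(\left(-2006 - 4 \left(-25 + 4\right)\right) - 4536\right) = - 8435 \left(\left(-2006 - 4 \left(-21\right)\right) - 4536\right) = - 8435 \left(\left(-2006 - -84\right) - 4536\right) = - 8435 \left(\left(-2006 + 84\right) - 4536\right) = - 8435 \left(-1922 - 4536\right) = \left(-8435\right) \left(-6458\right) = 54473230$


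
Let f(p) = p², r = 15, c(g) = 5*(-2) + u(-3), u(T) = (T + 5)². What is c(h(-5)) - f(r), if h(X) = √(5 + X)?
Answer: -231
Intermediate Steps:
u(T) = (5 + T)²
c(g) = -6 (c(g) = 5*(-2) + (5 - 3)² = -10 + 2² = -10 + 4 = -6)
c(h(-5)) - f(r) = -6 - 1*15² = -6 - 1*225 = -6 - 225 = -231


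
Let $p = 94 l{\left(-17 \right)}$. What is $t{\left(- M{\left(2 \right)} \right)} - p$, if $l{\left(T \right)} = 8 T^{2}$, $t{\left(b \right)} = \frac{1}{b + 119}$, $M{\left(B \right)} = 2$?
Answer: $- \frac{25427375}{117} \approx -2.1733 \cdot 10^{5}$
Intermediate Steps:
$t{\left(b \right)} = \frac{1}{119 + b}$
$p = 217328$ ($p = 94 \cdot 8 \left(-17\right)^{2} = 94 \cdot 8 \cdot 289 = 94 \cdot 2312 = 217328$)
$t{\left(- M{\left(2 \right)} \right)} - p = \frac{1}{119 - 2} - 217328 = \frac{1}{117} - 217328 = - \frac{25427375}{117}$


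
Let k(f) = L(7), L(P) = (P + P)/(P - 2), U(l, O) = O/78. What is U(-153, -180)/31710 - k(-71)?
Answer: -192379/68705 ≈ -2.8001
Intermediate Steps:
U(l, O) = O/78 (U(l, O) = O*(1/78) = O/78)
L(P) = 2*P/(-2 + P) (L(P) = (2*P)/(-2 + P) = 2*P/(-2 + P))
k(f) = 14/5 (k(f) = 2*7/(-2 + 7) = 2*7/5 = 2*7*(⅕) = 14/5)
U(-153, -180)/31710 - k(-71) = ((1/78)*(-180))/31710 - 1*14/5 = -30/13*1/31710 - 14/5 = -1/13741 - 14/5 = -192379/68705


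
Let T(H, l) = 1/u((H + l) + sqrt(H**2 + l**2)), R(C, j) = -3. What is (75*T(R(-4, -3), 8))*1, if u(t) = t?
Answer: -125/16 + 25*sqrt(73)/16 ≈ 5.5375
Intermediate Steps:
T(H, l) = 1/(H + l + sqrt(H**2 + l**2)) (T(H, l) = 1/((H + l) + sqrt(H**2 + l**2)) = 1/(H + l + sqrt(H**2 + l**2)))
(75*T(R(-4, -3), 8))*1 = (75/(-3 + 8 + sqrt((-3)**2 + 8**2)))*1 = (75/(-3 + 8 + sqrt(9 + 64)))*1 = (75/(-3 + 8 + sqrt(73)))*1 = (75/(5 + sqrt(73)))*1 = 75/(5 + sqrt(73))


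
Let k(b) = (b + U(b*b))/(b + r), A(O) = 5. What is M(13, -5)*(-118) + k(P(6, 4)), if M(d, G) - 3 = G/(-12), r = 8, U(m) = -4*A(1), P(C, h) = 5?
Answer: -31537/78 ≈ -404.32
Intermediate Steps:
U(m) = -20 (U(m) = -4*5 = -20)
M(d, G) = 3 - G/12 (M(d, G) = 3 + G/(-12) = 3 + G*(-1/12) = 3 - G/12)
k(b) = (-20 + b)/(8 + b) (k(b) = (b - 20)/(b + 8) = (-20 + b)/(8 + b))
M(13, -5)*(-118) + k(P(6, 4)) = (3 - 1/12*(-5))*(-118) + (-20 + 5)/(8 + 5) = (3 + 5/12)*(-118) - 15/13 = (41/12)*(-118) + (1/13)*(-15) = -2419/6 - 15/13 = -31537/78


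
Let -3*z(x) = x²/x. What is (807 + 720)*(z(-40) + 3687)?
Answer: 5650409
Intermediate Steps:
z(x) = -x/3 (z(x) = -x²/(3*x) = -x/3)
(807 + 720)*(z(-40) + 3687) = (807 + 720)*(-⅓*(-40) + 3687) = 1527*(40/3 + 3687) = 1527*(11101/3) = 5650409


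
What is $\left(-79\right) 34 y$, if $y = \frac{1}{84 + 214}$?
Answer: $- \frac{1343}{149} \approx -9.0134$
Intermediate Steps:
$y = \frac{1}{298} \approx 0.0033557$
$\left(-79\right) 34 y = \left(-79\right) 34 \cdot \frac{1}{298} = \left(-2686\right) \frac{1}{298} = - \frac{1343}{149}$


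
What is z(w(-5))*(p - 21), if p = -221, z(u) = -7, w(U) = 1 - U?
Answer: 1694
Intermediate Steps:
z(w(-5))*(p - 21) = -7*(-221 - 21) = -7*(-242) = 1694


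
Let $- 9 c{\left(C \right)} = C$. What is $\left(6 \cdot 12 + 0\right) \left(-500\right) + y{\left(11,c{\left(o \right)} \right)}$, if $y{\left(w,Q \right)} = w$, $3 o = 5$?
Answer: $-35989$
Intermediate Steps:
$o = \frac{5}{3}$ ($o = \frac{1}{3} \cdot 5 = \frac{5}{3} \approx 1.6667$)
$c{\left(C \right)} = - \frac{C}{9}$
$\left(6 \cdot 12 + 0\right) \left(-500\right) + y{\left(11,c{\left(o \right)} \right)} = \left(6 \cdot 12 + 0\right) \left(-500\right) + 11 = \left(72 + 0\right) \left(-500\right) + 11 = 72 \left(-500\right) + 11 = -36000 + 11 = -35989$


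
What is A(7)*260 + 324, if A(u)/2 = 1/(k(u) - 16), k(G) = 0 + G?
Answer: 2396/9 ≈ 266.22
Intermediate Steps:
k(G) = G
A(u) = 2/(-16 + u) (A(u) = 2/(u - 16) = 2/(-16 + u))
A(7)*260 + 324 = (2/(-16 + 7))*260 + 324 = (2/(-9))*260 + 324 = (2*(-1/9))*260 + 324 = -2/9*260 + 324 = -520/9 + 324 = 2396/9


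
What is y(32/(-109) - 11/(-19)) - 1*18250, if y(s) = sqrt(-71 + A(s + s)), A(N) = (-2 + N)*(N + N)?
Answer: -18250 + I*sqrt(311519351)/2071 ≈ -18250.0 + 8.5224*I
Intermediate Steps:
A(N) = 2*N*(-2 + N) (A(N) = (-2 + N)*(2*N) = 2*N*(-2 + N))
y(s) = sqrt(-71 + 4*s*(-2 + 2*s)) (y(s) = sqrt(-71 + 2*(s + s)*(-2 + (s + s))) = sqrt(-71 + 2*(2*s)*(-2 + 2*s)) = sqrt(-71 + 4*s*(-2 + 2*s)))
y(32/(-109) - 11/(-19)) - 1*18250 = sqrt(-71 + 8*(32/(-109) - 11/(-19))*(-1 + (32/(-109) - 11/(-19)))) - 1*18250 = sqrt(-71 + 8*(32*(-1/109) - 11*(-1/19))*(-1 + (32*(-1/109) - 11*(-1/19)))) - 18250 = sqrt(-71 + 8*(-32/109 + 11/19)*(-1 + (-32/109 + 11/19))) - 18250 = sqrt(-71 + 8*(591/2071)*(-1 + 591/2071)) - 18250 = sqrt(-71 + 8*(591/2071)*(-1480/2071)) - 18250 = sqrt(-71 - 6997440/4289041) - 18250 = sqrt(-311519351/4289041) - 18250 = I*sqrt(311519351)/2071 - 18250 = -18250 + I*sqrt(311519351)/2071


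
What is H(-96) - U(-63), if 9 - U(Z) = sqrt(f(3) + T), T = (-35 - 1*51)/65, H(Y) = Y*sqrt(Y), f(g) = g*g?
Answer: -9 + sqrt(32435)/65 - 384*I*sqrt(6) ≈ -6.2293 - 940.6*I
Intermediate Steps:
f(g) = g**2
H(Y) = Y**(3/2)
T = -86/65 (T = (-35 - 51)*(1/65) = -86*1/65 = -86/65 ≈ -1.3231)
U(Z) = 9 - sqrt(32435)/65 (U(Z) = 9 - sqrt(3**2 - 86/65) = 9 - sqrt(9 - 86/65) = 9 - sqrt(499/65) = 9 - sqrt(32435)/65)
H(-96) - U(-63) = (-96)**(3/2) - (9 - sqrt(32435)/65) = -384*I*sqrt(6) + (-9 + sqrt(32435)/65) = -9 + sqrt(32435)/65 - 384*I*sqrt(6)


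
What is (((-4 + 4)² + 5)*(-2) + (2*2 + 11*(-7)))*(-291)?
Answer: 24153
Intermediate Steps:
(((-4 + 4)² + 5)*(-2) + (2*2 + 11*(-7)))*(-291) = ((0² + 5)*(-2) + (4 - 77))*(-291) = ((0 + 5)*(-2) - 73)*(-291) = (5*(-2) - 73)*(-291) = (-10 - 73)*(-291) = -83*(-291) = 24153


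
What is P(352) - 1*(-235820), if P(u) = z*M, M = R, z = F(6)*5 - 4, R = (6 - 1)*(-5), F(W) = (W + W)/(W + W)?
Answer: 235795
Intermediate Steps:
F(W) = 1 (F(W) = (2*W)/((2*W)) = (2*W)*(1/(2*W)) = 1)
R = -25 (R = 5*(-5) = -25)
z = 1 (z = 1*5 - 4 = 5 - 4 = 1)
M = -25
P(u) = -25 (P(u) = 1*(-25) = -25)
P(352) - 1*(-235820) = -25 - 1*(-235820) = -25 + 235820 = 235795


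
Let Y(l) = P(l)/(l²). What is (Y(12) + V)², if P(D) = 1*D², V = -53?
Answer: 2704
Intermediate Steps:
P(D) = D²
Y(l) = 1 (Y(l) = l²/(l²) = l²/l² = 1)
(Y(12) + V)² = (1 - 53)² = (-52)² = 2704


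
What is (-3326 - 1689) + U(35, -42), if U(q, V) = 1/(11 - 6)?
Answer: -25074/5 ≈ -5014.8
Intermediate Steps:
U(q, V) = 1/5
(-3326 - 1689) + U(35, -42) = (-3326 - 1689) + 1/5 = -5015 + 1/5 = -25074/5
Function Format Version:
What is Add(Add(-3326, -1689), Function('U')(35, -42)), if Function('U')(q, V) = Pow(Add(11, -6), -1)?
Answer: Rational(-25074, 5) ≈ -5014.8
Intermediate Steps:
Function('U')(q, V) = Rational(1, 5) (Function('U')(q, V) = Pow(5, -1) = Rational(1, 5))
Add(Add(-3326, -1689), Function('U')(35, -42)) = Add(Add(-3326, -1689), Rational(1, 5)) = Add(-5015, Rational(1, 5)) = Rational(-25074, 5)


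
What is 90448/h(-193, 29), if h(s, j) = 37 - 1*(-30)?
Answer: 90448/67 ≈ 1350.0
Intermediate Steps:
h(s, j) = 67 (h(s, j) = 37 + 30 = 67)
90448/h(-193, 29) = 90448/67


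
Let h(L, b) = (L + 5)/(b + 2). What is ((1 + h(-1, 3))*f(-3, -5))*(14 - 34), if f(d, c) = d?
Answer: 108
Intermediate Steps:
h(L, b) = (5 + L)/(2 + b)
((1 + h(-1, 3))*f(-3, -5))*(14 - 34) = ((1 + (5 - 1)/(2 + 3))*(-3))*(14 - 34) = ((1 + 4/5)*(-3))*(-20) = ((1 + (⅕)*4)*(-3))*(-20) = ((1 + ⅘)*(-3))*(-20) = ((9/5)*(-3))*(-20) = -27/5*(-20) = 108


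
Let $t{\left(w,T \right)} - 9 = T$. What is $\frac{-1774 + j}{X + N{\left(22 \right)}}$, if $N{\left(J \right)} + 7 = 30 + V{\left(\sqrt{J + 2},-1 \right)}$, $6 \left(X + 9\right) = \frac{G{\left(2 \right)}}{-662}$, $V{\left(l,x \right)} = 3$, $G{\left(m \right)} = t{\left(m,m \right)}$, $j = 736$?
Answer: $- \frac{4122936}{67513} \approx -61.069$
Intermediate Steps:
$t{\left(w,T \right)} = 9 + T$
$G{\left(m \right)} = 9 + m$
$X = - \frac{35759}{3972}$ ($X = -9 + \frac{\left(9 + 2\right) \frac{1}{-662}}{6} = -9 + \frac{11 \left(- \frac{1}{662}\right)}{6} = -9 + \frac{1}{6} \left(- \frac{11}{662}\right) = -9 - \frac{11}{3972} = - \frac{35759}{3972} \approx -9.0028$)
$N{\left(J \right)} = 26$ ($N{\left(J \right)} = -7 + \left(30 + 3\right) = -7 + 33 = 26$)
$\frac{-1774 + j}{X + N{\left(22 \right)}} = \frac{-1774 + 736}{- \frac{35759}{3972} + 26} = - \frac{1038}{\frac{67513}{3972}} = \left(-1038\right) \frac{3972}{67513} = - \frac{4122936}{67513}$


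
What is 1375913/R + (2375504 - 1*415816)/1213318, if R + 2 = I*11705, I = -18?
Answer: -628264712619/127818198028 ≈ -4.9153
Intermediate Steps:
R = -210692 (R = -2 - 18*11705 = -2 - 210690 = -210692)
1375913/R + (2375504 - 1*415816)/1213318 = 1375913/(-210692) + (2375504 - 1*415816)/1213318 = 1375913*(-1/210692) + (2375504 - 415816)*(1/1213318) = -1375913/210692 + 1959688*(1/1213318) = -1375913/210692 + 979844/606659 = -628264712619/127818198028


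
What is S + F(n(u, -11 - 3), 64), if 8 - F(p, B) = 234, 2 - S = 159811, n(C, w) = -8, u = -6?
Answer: -160035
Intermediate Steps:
S = -159809 (S = 2 - 1*159811 = 2 - 159811 = -159809)
F(p, B) = -226 (F(p, B) = 8 - 1*234 = 8 - 234 = -226)
S + F(n(u, -11 - 3), 64) = -159809 - 226 = -160035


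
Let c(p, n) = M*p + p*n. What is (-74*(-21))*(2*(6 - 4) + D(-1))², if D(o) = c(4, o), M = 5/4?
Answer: 38850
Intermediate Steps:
M = 5/4 (M = 5*(¼) = 5/4 ≈ 1.2500)
c(p, n) = 5*p/4 + n*p (c(p, n) = 5*p/4 + p*n = 5*p/4 + n*p)
D(o) = 5 + 4*o (D(o) = (¼)*4*(5 + 4*o) = 5 + 4*o)
(-74*(-21))*(2*(6 - 4) + D(-1))² = (-74*(-21))*(2*(6 - 4) + (5 + 4*(-1)))² = 1554*(2*2 + (5 - 4))² = 1554*(4 + 1)² = 1554*5² = 1554*25 = 38850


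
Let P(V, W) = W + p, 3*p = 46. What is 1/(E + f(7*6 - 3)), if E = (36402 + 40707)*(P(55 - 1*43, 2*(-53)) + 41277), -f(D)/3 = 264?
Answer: 1/3175836185 ≈ 3.1488e-10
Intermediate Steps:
p = 46/3 (p = (1/3)*46 = 46/3 ≈ 15.333)
f(D) = -792 (f(D) = -3*264 = -792)
P(V, W) = 46/3 + W (P(V, W) = W + 46/3 = 46/3 + W)
E = 3175836977 (E = (36402 + 40707)*((46/3 + 2*(-53)) + 41277) = 77109*((46/3 - 106) + 41277) = 77109*(-272/3 + 41277) = 77109*(123559/3) = 3175836977)
1/(E + f(7*6 - 3)) = 1/(3175836977 - 792) = 1/3175836185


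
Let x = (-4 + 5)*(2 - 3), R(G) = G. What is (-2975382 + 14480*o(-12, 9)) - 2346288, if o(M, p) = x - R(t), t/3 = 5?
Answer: -5553350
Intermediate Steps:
t = 15 (t = 3*5 = 15)
x = -1 (x = 1*(-1) = -1)
o(M, p) = -16 (o(M, p) = -1 - 1*15 = -1 - 15 = -16)
(-2975382 + 14480*o(-12, 9)) - 2346288 = (-2975382 + 14480*(-16)) - 2346288 = (-2975382 - 231680) - 2346288 = -3207062 - 2346288 = -5553350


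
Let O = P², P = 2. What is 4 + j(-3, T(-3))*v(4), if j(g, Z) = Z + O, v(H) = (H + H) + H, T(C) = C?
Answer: 16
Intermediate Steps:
v(H) = 3*H (v(H) = 2*H + H = 3*H)
O = 4 (O = 2² = 4)
j(g, Z) = 4 + Z (j(g, Z) = Z + 4 = 4 + Z)
4 + j(-3, T(-3))*v(4) = 4 + (4 - 3)*(3*4) = 4 + 1*12 = 4 + 12 = 16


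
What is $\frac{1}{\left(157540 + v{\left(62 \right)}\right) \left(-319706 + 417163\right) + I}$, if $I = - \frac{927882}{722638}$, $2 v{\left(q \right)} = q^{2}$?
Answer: $\frac{361319}{5615145895424805} \approx 6.4347 \cdot 10^{-11}$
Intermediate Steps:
$v{\left(q \right)} = \frac{q^{2}}{2}$
$I = - \frac{463941}{361319}$ ($I = \left(-927882\right) \frac{1}{722638} = - \frac{463941}{361319} \approx -1.284$)
$\frac{1}{\left(157540 + v{\left(62 \right)}\right) \left(-319706 + 417163\right) + I} = \frac{1}{\left(157540 + \frac{62^{2}}{2}\right) \left(-319706 + 417163\right) - \frac{463941}{361319}} = \frac{1}{\left(157540 + \frac{1}{2} \cdot 3844\right) 97457 - \frac{463941}{361319}} = \frac{1}{\left(157540 + 1922\right) 97457 - \frac{463941}{361319}} = \frac{1}{159462 \cdot 97457 - \frac{463941}{361319}} = \frac{1}{15540688134 - \frac{463941}{361319}} = \frac{1}{\frac{5615145895424805}{361319}} = \frac{361319}{5615145895424805}$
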